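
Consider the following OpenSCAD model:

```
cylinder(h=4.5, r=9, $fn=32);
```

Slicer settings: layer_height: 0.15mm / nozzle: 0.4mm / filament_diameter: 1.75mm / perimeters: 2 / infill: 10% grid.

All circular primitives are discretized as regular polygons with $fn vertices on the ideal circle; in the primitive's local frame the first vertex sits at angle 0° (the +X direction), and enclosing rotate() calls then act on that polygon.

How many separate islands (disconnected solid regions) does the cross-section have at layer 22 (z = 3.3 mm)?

1

At z = 3.3 mm: the r=9 cylinder contributes a regular 32-gon of circumradius 9. Overall, the cross-section is a single solid region. Island count = 1.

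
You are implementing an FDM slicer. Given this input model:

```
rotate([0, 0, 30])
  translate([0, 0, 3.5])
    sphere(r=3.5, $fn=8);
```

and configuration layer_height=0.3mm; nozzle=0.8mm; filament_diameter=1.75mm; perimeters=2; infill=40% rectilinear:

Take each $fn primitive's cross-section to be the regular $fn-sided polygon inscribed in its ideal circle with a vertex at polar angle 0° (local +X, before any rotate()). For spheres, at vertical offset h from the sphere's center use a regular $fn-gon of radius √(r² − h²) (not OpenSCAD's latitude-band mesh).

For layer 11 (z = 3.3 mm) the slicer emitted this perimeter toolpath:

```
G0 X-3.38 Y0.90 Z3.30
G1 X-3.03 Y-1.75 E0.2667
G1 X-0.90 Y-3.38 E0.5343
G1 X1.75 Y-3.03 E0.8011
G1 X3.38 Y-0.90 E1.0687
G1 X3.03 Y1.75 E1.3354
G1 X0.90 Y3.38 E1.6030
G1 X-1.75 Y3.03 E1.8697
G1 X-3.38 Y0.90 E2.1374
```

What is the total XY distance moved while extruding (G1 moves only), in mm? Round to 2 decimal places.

21.42 mm

Sum the Euclidean lengths of each G1 segment: total = 21.42 mm.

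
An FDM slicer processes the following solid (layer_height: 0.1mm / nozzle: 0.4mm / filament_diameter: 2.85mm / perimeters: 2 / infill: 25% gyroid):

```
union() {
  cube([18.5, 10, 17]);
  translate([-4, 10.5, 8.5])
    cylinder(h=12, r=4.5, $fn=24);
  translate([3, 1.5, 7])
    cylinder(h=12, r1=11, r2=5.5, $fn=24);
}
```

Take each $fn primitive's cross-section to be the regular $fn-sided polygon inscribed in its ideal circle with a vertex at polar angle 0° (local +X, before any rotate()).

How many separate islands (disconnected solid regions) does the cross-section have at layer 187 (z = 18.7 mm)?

2

At z = 18.7 mm: the cube is absent (z outside [0, 17]); the r=4.5 cylinder at (-4, 10.5) gives a regular 24-gon of circumradius 4.5 (constant along its height); the cone at (3, 1.5) contributes a regular 24-gon of circumradius 5.638 (interpolated between r1=11 and r2=5.5 at t=0.975); Combining (union): the 2 present regions are separate (no shared area or edge), so areas and boundary lengths simply add and each stays a separate island — 2 connected regions. Overall, the cross-section has 2 separate islands. Island count = 2.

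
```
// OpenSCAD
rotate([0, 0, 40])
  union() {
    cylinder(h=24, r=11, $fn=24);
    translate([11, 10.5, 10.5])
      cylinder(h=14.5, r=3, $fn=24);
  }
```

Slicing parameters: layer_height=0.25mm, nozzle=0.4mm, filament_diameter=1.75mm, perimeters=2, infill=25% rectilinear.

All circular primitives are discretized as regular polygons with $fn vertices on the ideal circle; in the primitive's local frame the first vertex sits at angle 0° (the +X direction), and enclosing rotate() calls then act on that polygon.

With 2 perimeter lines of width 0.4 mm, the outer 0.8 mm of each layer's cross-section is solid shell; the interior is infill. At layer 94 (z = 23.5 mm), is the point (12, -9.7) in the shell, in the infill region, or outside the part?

outside

At z = 23.5 mm: the r=11 cylinder gives a regular 24-gon of circumradius 11 (constant along its height); the cylinder at (11, 10.5): section is a regular 24-gon, circumradius r=3; Merging all regions: the 2 present regions are separate (no shared area or edge), so areas and boundary lengths simply add and each stays a separate island — 2 connected regions; (rotated 40° about Z; rotation is an isometry so areas/perimeters/island counts are preserved). Overall, the cross-section has 2 separate islands. Undo the 40° rotation: the query point maps to (2.957, -15.144) in the un-rotated model frame. The nearest boundary edge runs (2.85, -10.63)→(-0.00, -11.00); distance from the point to it = 4.49 mm. The point is not inside any of the regions above, so it lies outside the cross-section (4.49 mm from the nearest boundary).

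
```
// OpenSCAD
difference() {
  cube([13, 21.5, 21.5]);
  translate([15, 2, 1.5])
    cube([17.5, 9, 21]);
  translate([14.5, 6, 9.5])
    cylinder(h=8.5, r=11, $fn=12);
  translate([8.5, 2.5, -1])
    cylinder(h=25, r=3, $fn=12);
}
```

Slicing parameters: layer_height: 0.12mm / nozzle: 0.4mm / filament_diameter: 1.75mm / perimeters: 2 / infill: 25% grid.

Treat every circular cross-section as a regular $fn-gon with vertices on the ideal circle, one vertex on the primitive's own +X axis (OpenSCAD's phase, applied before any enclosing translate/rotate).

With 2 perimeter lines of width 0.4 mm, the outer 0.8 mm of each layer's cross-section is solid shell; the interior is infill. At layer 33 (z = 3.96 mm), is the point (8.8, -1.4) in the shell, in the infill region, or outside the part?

At z = 3.96 mm: the 13×21.5 cube contributes its full rectangle; the 17.5×9 cube at (15, 2) contributes its full rectangle; the cylinder at (14.5, 6) is absent (z outside [9.5, 18]); the cylinder at (8.5, 2.5): section is a regular 12-gon, circumradius r=3; After the difference (first − rest): starting from the 13×21.5 cube, the 17.5×9 cube at (15, 2) misses the remaining region (no effect); the r=3 cylinder at (8.5, 2.5) partially overlaps it — only the 26.09 mm² overlap (of its 27.00 mm²) is removed, clipping the outline — 1 connected region. Overall, the cross-section is a single solid region. The nearest boundary edge runs (13.00, 0.00)→(10.10, 0.00); distance from the point to it = 1.91 mm. The point is not inside any of the regions above, so it lies outside the cross-section (1.91 mm from the nearest boundary).

outside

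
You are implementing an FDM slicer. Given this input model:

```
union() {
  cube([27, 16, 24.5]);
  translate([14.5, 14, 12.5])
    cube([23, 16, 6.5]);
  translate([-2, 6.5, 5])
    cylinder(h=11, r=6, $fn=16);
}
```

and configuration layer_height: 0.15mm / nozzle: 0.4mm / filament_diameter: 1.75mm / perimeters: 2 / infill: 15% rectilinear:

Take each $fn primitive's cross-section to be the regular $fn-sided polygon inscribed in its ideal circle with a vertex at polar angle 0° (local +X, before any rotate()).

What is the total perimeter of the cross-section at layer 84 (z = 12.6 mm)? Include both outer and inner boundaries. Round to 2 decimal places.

At z = 12.6 mm: the 27×16 cube contributes its full rectangle (perimeter 86.00 mm); the cube at (14.5, 14) is present — its section is the full 23×16 rectangle (perimeter 78.00 mm); the r=6 cylinder at (-2, 6.5) contributes a regular 16-gon of circumradius 6 (perimeter = 2·16·6.000·sin(180°/16) = 37.46 mm); Combining (union): the regions partially overlap (shared area 56.90 mm²), so the edge portions inside another operand are dropped and the merged outline is re-measured after clipping — boundary = 146.60 mm. Overall, the cross-section is a single solid region. Total boundary length (outer) = 146.60 mm.

146.60 mm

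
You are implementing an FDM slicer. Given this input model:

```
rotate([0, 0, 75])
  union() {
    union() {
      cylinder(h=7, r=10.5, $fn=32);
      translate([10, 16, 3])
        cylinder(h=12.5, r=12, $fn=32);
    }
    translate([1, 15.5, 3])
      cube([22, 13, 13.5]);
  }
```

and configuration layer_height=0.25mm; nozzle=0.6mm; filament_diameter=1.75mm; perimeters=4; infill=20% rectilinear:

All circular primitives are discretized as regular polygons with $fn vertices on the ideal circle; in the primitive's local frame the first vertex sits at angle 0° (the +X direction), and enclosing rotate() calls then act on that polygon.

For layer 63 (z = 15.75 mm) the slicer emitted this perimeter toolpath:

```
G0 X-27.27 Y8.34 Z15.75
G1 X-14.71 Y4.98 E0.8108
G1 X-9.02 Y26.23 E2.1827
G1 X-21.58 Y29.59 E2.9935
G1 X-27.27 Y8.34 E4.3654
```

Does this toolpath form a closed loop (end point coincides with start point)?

Start point (G0): (-27.27, 8.34). End point (last G1): the path returns to the start — closed.

yes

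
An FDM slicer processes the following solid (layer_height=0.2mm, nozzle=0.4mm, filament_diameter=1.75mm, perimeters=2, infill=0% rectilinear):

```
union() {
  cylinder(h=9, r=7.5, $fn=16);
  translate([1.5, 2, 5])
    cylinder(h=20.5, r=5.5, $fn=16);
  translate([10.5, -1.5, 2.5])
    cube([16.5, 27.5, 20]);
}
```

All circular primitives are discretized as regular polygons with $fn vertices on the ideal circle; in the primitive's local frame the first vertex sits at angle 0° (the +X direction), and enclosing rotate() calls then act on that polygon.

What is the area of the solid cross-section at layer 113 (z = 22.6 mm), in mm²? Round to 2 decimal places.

At z = 22.6 mm: the cylinder does not reach this height (z outside [0, 9]); the cylinder at (1.5, 2): section is a regular 16-gon, circumradius r=5.5 (area = (16/2)·5.500²·sin(360°/16) = 92.61 mm²); the cube at (10.5, -1.5) is not intersected at this z (z outside [2.5, 22.5]); Merging all regions: only the r=5.5 cylinder at (1.5, 2) is present, so the union is just that shape — area = 92.61 mm². Overall, the cross-section is a single solid region. Net area = 92.61 mm².

92.61 mm²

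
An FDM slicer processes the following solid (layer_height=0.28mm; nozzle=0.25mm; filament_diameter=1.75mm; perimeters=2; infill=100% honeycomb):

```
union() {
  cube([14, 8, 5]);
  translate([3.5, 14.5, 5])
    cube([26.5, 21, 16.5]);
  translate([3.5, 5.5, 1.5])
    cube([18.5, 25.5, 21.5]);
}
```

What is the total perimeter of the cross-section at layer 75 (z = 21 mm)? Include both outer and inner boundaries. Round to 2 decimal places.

113.00 mm

At z = 21 mm: the cube does not reach this height (z outside [0, 5]); the cube at (3.5, 14.5) (footprint 26.5×21) is included at this height (perimeter 95.00 mm); the cube at (3.5, 5.5) is present — its section is the full 18.5×25.5 rectangle (perimeter 88.00 mm); Taking the union: the regions partially overlap (shared area 305.25 mm²), so the edge portions inside another operand are dropped and the merged outline is re-measured after clipping — boundary = 113.00 mm. Overall, the cross-section is a single solid region. Total boundary length (outer) = 113.00 mm.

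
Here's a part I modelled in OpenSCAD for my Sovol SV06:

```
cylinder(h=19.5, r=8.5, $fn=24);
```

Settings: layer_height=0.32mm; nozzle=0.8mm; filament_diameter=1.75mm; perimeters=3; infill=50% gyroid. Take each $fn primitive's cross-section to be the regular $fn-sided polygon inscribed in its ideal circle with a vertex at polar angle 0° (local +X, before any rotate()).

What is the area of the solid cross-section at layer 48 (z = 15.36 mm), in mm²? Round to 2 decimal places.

At z = 15.36 mm: the r=8.5 cylinder gives a regular 24-gon of circumradius 8.5 (constant along its height) (area = (24/2)·8.500²·sin(360°/24) = 224.40 mm²). Overall, the cross-section is a single solid region. Net area = 224.40 mm².

224.40 mm²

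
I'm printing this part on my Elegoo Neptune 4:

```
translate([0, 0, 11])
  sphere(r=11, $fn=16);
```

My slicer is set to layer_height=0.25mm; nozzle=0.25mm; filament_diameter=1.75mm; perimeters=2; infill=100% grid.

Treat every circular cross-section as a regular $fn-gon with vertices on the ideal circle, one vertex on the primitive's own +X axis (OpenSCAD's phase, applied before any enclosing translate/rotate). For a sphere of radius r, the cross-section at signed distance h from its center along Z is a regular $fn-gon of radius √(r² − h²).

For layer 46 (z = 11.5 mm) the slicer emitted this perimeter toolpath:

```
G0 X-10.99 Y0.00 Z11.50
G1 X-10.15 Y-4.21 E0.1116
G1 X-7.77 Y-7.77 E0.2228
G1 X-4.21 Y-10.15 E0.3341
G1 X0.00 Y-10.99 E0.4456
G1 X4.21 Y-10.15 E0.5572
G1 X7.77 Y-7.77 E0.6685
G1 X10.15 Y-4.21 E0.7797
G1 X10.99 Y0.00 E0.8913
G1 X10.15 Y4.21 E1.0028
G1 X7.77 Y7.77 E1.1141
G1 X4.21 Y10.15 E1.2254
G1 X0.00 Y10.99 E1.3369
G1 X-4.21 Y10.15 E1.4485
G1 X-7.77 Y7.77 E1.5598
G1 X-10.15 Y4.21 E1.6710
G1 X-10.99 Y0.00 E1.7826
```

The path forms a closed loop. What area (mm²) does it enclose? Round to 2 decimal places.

369.69 mm²

Apply the shoelace formula to the sequence of (X, Y) vertices; enclosed area = 369.69 mm².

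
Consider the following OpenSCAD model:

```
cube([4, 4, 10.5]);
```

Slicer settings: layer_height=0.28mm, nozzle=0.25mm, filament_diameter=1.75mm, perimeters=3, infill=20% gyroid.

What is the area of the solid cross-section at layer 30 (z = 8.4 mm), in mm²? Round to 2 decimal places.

At z = 8.4 mm: the 4×4 cube contributes its full rectangle (area 16.00 mm²). Overall, the cross-section is a single solid region. Net area = 16.00 mm².

16.00 mm²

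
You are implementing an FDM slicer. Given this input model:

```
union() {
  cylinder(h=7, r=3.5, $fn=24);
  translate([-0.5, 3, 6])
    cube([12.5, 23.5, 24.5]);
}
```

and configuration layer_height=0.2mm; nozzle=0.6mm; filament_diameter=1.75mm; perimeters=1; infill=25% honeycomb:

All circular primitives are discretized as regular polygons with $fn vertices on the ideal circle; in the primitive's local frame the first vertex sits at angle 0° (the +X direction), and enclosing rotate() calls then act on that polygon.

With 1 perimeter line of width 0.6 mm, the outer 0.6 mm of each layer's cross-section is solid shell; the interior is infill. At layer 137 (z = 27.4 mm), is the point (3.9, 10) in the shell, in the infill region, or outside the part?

infill

At z = 27.4 mm: the cylinder is not intersected at this z (z outside [0, 7]); the cube at (-0.5, 3) is present — its section is the full 12.5×23.5 rectangle; Taking the union: only the 12.5×23.5 cube at (-0.5, 3) is present, so the union is just that shape — 1 connected region. Overall, the cross-section is a single solid region. The nearest boundary edge runs (-0.50, 26.50)→(-0.50, 3.00); distance from the point to it = 4.40 mm. The point is inside the cross-section and 4.40 mm from the nearest boundary — more than the 0.6 mm shell width (1 × 0.6), so it's in the infill interior.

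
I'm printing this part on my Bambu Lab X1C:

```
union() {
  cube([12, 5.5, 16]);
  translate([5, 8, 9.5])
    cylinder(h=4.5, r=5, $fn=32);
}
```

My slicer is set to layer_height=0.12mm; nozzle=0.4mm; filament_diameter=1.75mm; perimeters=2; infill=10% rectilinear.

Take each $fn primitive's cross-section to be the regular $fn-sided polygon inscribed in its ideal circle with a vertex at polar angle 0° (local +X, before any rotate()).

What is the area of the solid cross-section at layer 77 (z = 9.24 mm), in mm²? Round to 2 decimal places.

66.00 mm²

At z = 9.24 mm: the cube is present — its section is the full 12×5.5 rectangle (area 66.00 mm²); the cylinder at (5, 8) is not intersected at this z (z outside [9.5, 14]); Taking the union: only the 12×5.5 cube is present, so the union is just that shape — area = 66.00 mm². Overall, the cross-section is a single solid region. Net area = 66.00 mm².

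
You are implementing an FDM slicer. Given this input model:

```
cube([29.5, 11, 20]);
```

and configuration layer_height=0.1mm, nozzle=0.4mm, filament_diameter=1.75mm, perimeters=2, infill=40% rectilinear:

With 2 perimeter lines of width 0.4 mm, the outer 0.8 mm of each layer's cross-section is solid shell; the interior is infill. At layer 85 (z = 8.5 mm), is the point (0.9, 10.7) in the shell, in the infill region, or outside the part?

At z = 8.5 mm: the cube is present — its section is the full 29.5×11 rectangle. Overall, the cross-section is a single solid region. The nearest boundary edge runs (29.50, 11.00)→(0.00, 11.00); distance from the point to it = 0.30 mm. The point is inside the cross-section, 0.30 mm from the nearest boundary — within the 0.8 mm shell band (2 × 0.4).

shell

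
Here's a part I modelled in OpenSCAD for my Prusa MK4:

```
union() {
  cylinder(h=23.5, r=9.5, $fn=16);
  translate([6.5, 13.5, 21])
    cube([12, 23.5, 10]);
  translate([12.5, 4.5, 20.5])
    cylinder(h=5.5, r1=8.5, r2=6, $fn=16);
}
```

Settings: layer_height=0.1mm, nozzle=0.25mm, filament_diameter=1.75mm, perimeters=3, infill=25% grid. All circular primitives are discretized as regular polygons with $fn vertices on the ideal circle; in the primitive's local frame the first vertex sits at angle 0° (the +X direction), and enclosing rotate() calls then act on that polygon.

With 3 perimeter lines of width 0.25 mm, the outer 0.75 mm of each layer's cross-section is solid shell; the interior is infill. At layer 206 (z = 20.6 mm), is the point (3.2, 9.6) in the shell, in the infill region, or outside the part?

outside

At z = 20.6 mm: the r=9.5 cylinder contributes a regular 16-gon of circumradius 9.5; the cube at (6.5, 13.5) does not reach this height (z outside [21, 31]); the cone at (12.5, 4.5): at t=0.018 of its height the radius interpolates to r₁+(r₂−r₁)t = 8.455, giving a regular 16-gon of that circumradius; Merging all regions: the regions partially overlap (shared area 35.54 mm²), so overlapping operands fuse into one piece — 1 connected region. Overall, the cross-section is a single solid region. The nearest boundary edge runs (0.00, 9.50)→(3.64, 8.78); distance from the point to it = 0.72 mm. The point is not inside any of the regions above, so it lies outside the cross-section (0.72 mm from the nearest boundary).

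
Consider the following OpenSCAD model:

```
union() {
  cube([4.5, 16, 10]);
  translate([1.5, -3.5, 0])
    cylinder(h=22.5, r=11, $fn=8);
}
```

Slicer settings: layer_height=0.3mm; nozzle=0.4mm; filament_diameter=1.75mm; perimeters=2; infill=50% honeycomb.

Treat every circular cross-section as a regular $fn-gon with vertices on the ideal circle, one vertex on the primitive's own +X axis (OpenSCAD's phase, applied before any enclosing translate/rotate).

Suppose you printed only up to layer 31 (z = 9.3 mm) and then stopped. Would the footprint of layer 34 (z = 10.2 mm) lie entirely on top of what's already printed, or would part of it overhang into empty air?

Compare the two slices. At z = 9.3: the cube (footprint 4.5×16) is included at this height (area 72.00 mm²); the cylinder at (1.5, -3.5): section is a regular 8-gon, circumradius r=11 (area = (8/2)·11.000²·sin(360°/8) = 342.24 mm²); Combining (union): the regions partially overlap — summed areas 414.24 mm² minus the doubly-counted overlap 31.42 mm² gives 382.82 mm² — area = 382.82 mm². At z = 10.2: the cube is not intersected at this z (z outside [0, 10]); the r=11 cylinder at (1.5, -3.5) contributes a regular 8-gon of circumradius 11 (area = (8/2)·11.000²·sin(360°/8) = 342.24 mm²); Combining (union): only the r=11 cylinder at (1.5, -3.5) is present, so the union is just that shape — area = 342.24 mm². Checking containment: the cross-section at z = 10.2 is a subset of the cross-section at z = 9.3.

entirely on top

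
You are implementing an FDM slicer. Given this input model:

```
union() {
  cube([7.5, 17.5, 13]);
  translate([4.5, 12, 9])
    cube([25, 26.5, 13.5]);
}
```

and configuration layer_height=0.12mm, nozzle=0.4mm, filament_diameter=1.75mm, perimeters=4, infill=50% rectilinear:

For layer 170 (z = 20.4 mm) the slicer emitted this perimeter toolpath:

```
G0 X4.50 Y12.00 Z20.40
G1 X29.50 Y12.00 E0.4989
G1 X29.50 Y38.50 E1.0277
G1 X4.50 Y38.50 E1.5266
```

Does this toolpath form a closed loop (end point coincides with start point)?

no

Start point (G0): (4.50, 12.00). End point (last G1): the path does not return to the start — open.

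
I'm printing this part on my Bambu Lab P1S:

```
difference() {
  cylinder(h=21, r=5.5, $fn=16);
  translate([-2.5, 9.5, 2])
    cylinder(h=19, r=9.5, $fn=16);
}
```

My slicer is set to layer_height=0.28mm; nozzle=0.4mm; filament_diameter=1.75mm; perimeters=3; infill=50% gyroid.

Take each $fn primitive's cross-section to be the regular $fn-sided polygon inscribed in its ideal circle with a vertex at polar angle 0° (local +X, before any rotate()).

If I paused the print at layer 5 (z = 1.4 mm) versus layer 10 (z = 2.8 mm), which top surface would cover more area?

layer 5 (z = 1.4 mm)

Layer 5 (z = 1.4): the r=5.5 cylinder gives a regular 16-gon of circumradius 5.5 (constant along its height) (area = (16/2)·5.500²·sin(360°/16) = 92.61 mm²); the cylinder at (-2.5, 9.5) is absent (z outside [2, 21]); Taking the first minus the rest: none of the subtracted shapes is present at this height, so the r=5.5 cylinder is unchanged — area = 92.61 mm². So its area = 92.61 mm². Layer 10 (z = 2.8): the r=5.5 cylinder gives a regular 16-gon of circumradius 5.5 (constant along its height) (area = (16/2)·5.500²·sin(360°/16) = 92.61 mm²); the cylinder at (-2.5, 9.5): section is a regular 16-gon, circumradius r=9.5 (area = (16/2)·9.500²·sin(360°/16) = 276.30 mm²); Taking the first minus the rest: starting from the r=5.5 cylinder (92.61 mm²), the r=9.5 cylinder at (-2.5, 9.5) partially overlaps it — only the 35.97 mm² overlap (of its 276.30 mm²) is removed, clipping the outline — area = 56.64 mm². So its area = 56.64 mm². Layer 5 is larger (92.61 vs 56.64 mm²).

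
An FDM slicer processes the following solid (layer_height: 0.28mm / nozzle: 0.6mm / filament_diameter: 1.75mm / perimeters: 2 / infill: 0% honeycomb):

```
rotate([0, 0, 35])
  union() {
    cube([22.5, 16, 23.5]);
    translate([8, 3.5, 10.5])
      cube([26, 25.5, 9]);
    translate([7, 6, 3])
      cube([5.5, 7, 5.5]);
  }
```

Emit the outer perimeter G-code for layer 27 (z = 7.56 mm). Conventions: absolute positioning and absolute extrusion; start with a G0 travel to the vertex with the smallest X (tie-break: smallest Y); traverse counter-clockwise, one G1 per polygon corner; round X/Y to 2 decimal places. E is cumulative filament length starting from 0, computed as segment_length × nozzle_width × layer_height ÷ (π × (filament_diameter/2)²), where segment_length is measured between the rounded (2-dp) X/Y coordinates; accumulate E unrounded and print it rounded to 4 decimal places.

At z = 7.56 mm: the cube is present — its section is the full 22.5×16 rectangle; the cube at (8, 3.5) does not reach this height (z outside [10.5, 19.5]); the 5.5×7 cube at (7, 6) contributes its full rectangle; Taking the union: the 5.5×7 cube at (7, 6) lies entirely inside the 22.5×16 cube, so the union is just the 22.5×16 cube — 1 connected region; (rotated 35° about Z; rotation is an isometry so areas/perimeters/island counts are preserved). The outline is a single polygon with 4 vertices. Extrusion per mm of travel: 0.6 × 0.28 / (π × 0.875²) = 0.069846. Accumulating E over each segment gives final E = 5.3781.

G0 X-9.18 Y13.11 Z7.56
G1 X0.00 Y0.00 E1.1179
G1 X18.43 Y12.91 E2.6895
G1 X9.25 Y26.01 E3.8068
G1 X-9.18 Y13.11 E5.3781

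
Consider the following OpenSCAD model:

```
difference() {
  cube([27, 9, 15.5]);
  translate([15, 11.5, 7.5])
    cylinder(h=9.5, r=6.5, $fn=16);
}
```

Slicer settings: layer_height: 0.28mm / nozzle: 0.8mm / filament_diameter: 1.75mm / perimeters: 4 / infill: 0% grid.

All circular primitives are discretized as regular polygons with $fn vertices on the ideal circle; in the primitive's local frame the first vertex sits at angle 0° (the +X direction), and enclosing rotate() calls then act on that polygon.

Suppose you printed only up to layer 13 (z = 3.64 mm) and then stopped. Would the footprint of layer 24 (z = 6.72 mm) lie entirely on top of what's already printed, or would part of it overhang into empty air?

Compare the two slices. At z = 3.64: the 27×9 cube contributes its full rectangle (area 243.00 mm²); the cylinder at (15, 11.5) is not intersected at this z (z outside [7.5, 17]); Subtracting the remaining from the first: none of the subtracted shapes is present at this height, so the 27×9 cube is unchanged — area = 243.00 mm². At z = 6.72: the cube (footprint 27×9) is included at this height (area 243.00 mm²); the cylinder at (15, 11.5) is not intersected at this z (z outside [7.5, 17]); Taking the first minus the rest: none of the subtracted shapes is present at this height, so the 27×9 cube is unchanged — area = 243.00 mm². Checking containment: the cross-section at z = 6.72 is a subset of the cross-section at z = 3.64.

entirely on top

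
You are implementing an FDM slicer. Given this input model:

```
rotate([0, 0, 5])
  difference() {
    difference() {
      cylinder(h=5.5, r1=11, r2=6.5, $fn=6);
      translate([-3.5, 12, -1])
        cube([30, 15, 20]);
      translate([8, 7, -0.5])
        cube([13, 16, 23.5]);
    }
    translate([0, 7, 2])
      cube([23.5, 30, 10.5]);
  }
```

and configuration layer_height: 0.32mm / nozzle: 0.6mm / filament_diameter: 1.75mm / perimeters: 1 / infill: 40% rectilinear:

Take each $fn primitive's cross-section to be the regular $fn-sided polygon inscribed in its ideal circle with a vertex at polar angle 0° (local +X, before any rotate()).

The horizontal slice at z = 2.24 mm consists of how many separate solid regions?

1

At z = 2.24 mm: the cone contributes a regular 6-gon of circumradius 9.167 (interpolated between r1=11 and r2=6.5 at t=0.407); the 30×15 cube at (-3.5, 12) contributes its full rectangle; the cube at (8, 7) is present — its section is the full 13×16 rectangle; Taking the first minus the rest: starting from the cone, the 30×15 cube at (-3.5, 12) misses the remaining region (no effect); the 13×16 cube at (8, 7) misses the remaining region (no effect) — 1 connected region; the cube at (0, 7) is present — its section is the full 23.5×30 rectangle; Taking the first minus the rest: starting from that combined region, the 23.5×30 cube at (0, 7) partially overlaps it — only the 4.56 mm² overlap (of its 705.00 mm²) is removed, clipping the outline — 1 connected region; (whole slice rotated 5° about Z — lengths, areas and connectivity unchanged). The result has 1 disconnected region.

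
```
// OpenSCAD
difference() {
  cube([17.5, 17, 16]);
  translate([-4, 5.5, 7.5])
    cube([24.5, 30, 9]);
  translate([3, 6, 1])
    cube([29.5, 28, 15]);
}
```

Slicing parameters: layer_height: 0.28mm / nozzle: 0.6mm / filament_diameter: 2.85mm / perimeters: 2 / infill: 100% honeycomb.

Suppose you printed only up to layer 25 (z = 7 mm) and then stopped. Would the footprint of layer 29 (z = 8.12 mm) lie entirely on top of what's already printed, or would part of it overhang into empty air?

entirely on top

Compare the two slices. At z = 7: the cube is present — its section is the full 17.5×17 rectangle (area 297.50 mm²); the cube at (-4, 5.5) is absent (z outside [7.5, 16.5]); the cube at (3, 6) (footprint 29.5×28) is included at this height (area 826.00 mm²); Taking the first minus the rest: starting from the 17.5×17 cube (297.50 mm²), the 29.5×28 cube at (3, 6) partially overlaps it — only the 159.50 mm² overlap (of its 826.00 mm²) is removed, clipping the outline — area = 138.00 mm². At z = 8.12: the cube (footprint 17.5×17) is included at this height (area 297.50 mm²); the cube at (-4, 5.5) is present — its section is the full 24.5×30 rectangle (area 735.00 mm²); the cube at (3, 6) (footprint 29.5×28) is included at this height (area 826.00 mm²); After the difference (first − rest): starting from the 17.5×17 cube (297.50 mm²), the 24.5×30 cube at (-4, 5.5) partially overlaps it — only the 201.25 mm² overlap (of its 735.00 mm²) is removed, clipping the outline; the 29.5×28 cube at (3, 6) misses the remaining region (no effect) — area = 96.25 mm². Checking containment: the cross-section at z = 8.12 is a subset of the cross-section at z = 7.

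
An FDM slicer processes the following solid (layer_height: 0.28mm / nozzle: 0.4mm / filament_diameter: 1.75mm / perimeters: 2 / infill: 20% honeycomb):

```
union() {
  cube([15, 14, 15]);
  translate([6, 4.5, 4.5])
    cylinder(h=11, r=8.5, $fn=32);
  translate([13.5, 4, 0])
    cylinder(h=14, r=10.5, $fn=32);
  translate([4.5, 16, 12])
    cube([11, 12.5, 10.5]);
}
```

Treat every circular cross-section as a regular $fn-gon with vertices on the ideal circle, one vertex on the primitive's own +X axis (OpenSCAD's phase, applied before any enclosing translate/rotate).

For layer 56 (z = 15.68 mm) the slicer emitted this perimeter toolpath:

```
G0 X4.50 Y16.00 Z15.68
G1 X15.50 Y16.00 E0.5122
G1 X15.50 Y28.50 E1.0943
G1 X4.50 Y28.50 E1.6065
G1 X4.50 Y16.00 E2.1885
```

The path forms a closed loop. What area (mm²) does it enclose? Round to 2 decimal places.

137.50 mm²

Apply the shoelace formula to the sequence of (X, Y) vertices; enclosed area = 137.50 mm².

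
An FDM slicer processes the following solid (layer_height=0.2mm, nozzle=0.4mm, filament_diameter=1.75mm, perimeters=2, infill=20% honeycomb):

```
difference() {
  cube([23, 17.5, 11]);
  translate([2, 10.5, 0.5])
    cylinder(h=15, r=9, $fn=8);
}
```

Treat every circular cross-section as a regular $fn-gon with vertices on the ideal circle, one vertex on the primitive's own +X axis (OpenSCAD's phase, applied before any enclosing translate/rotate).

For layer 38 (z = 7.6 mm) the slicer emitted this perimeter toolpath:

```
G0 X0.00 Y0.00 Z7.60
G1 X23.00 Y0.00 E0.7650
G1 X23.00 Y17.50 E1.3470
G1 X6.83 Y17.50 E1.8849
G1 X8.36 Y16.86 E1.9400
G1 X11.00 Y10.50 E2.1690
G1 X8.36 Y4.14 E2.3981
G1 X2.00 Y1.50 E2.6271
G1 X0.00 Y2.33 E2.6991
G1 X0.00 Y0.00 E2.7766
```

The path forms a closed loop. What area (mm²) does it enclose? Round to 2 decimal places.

Apply the shoelace formula to the sequence of (X, Y) vertices; enclosed area = 261.66 mm².

261.66 mm²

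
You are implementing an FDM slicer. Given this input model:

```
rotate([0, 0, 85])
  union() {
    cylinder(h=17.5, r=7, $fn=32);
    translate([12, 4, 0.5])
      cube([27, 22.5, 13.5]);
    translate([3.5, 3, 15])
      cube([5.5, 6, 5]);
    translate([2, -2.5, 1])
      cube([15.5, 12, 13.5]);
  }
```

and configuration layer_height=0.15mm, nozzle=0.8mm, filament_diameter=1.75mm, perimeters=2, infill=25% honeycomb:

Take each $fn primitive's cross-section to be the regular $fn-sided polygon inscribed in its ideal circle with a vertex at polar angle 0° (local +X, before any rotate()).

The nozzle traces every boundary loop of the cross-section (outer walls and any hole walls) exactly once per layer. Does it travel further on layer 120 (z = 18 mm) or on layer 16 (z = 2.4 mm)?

Layer 120 (z = 18): the cylinder is not intersected at this z (z outside [0, 17.5]); the cube at (12, 4) does not reach this height (z outside [0.5, 14]); the cube at (3.5, 3) (footprint 5.5×6) is included at this height (perimeter 23.00 mm); the cube at (2, -2.5) is absent (z outside [1, 14.5]); Taking the union: only the 5.5×6 cube at (3.5, 3) is present, so the union is just that shape — boundary = 23.00 mm; (rotated 85° about Z; rotation is an isometry so areas/perimeters/island counts are preserved). So its perimeter = 23.00 mm. Layer 16 (z = 2.4): the cylinder: section is a regular 32-gon, circumradius r=7 (perimeter = 2·32·7.000·sin(180°/32) = 43.91 mm); the cube at (12, 4) (footprint 27×22.5) is included at this height (perimeter 99.00 mm); the cube at (3.5, 3) is not intersected at this z (z outside [15, 20]); the cube at (2, -2.5) (footprint 15.5×12) is included at this height (perimeter 55.00 mm); Merging all regions: the regions partially overlap (shared area 66.79 mm²), so the edge portions inside another operand are dropped and the merged outline is re-measured after clipping — boundary = 150.72 mm; (rotated 85° about Z; rotation is an isometry so areas/perimeters/island counts are preserved). So its perimeter = 150.72 mm. Layer 16 is larger (150.72 vs 23.00 mm).

layer 16 (z = 2.4 mm)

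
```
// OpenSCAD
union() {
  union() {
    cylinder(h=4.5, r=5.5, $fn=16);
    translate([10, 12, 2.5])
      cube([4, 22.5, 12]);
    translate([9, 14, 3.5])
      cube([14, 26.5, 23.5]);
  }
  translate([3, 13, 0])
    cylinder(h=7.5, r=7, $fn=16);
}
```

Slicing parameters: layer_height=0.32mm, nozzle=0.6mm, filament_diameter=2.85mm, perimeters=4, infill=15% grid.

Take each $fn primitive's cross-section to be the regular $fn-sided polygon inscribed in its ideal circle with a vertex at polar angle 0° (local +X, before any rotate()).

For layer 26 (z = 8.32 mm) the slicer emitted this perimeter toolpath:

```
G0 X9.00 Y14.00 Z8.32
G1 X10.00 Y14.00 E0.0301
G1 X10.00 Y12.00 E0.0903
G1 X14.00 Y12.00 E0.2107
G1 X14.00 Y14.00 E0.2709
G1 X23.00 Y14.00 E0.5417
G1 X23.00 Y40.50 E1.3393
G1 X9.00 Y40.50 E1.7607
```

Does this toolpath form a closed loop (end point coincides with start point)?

Start point (G0): (9.00, 14.00). End point (last G1): the path does not return to the start — open.

no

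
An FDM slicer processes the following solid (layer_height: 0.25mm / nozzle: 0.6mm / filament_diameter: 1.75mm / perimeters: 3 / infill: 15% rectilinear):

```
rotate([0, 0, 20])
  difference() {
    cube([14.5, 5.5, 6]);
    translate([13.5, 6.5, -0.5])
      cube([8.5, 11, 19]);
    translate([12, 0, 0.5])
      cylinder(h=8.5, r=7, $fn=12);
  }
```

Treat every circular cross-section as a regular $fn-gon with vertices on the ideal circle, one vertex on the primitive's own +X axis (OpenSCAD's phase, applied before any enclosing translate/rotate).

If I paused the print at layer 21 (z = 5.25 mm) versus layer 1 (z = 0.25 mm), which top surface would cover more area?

Layer 21 (z = 5.25): the cube (footprint 14.5×5.5) is included at this height (area 79.75 mm²); the cube at (13.5, 6.5) (footprint 8.5×11) is included at this height (area 93.50 mm²); the cylinder at (12, 0): section is a regular 12-gon, circumradius r=7 (area = (12/2)·7.000²·sin(360°/12) = 147.00 mm²); After the difference (first − rest): starting from the 14.5×5.5 cube (79.75 mm²), the 8.5×11 cube at (13.5, 6.5) misses the remaining region (no effect); the r=7 cylinder at (12, 0) partially overlaps it — only the 46.73 mm² overlap (of its 147.00 mm²) is removed, clipping the outline — area = 33.02 mm²; (rotated 20° about Z; rotation is an isometry so areas/perimeters/island counts are preserved). So its area = 33.02 mm². Layer 1 (z = 0.25): the cube is present — its section is the full 14.5×5.5 rectangle (area 79.75 mm²); the 8.5×11 cube at (13.5, 6.5) contributes its full rectangle (area 93.50 mm²); the cylinder at (12, 0) is not intersected at this z (z outside [0.5, 9]); After the difference (first − rest): starting from the 14.5×5.5 cube (79.75 mm²), the 8.5×11 cube at (13.5, 6.5) misses the remaining region (no effect) — area = 79.75 mm²; (rotated 20° about Z; rotation is an isometry so areas/perimeters/island counts are preserved). So its area = 79.75 mm². Layer 1 is larger (79.75 vs 33.02 mm²).

layer 1 (z = 0.25 mm)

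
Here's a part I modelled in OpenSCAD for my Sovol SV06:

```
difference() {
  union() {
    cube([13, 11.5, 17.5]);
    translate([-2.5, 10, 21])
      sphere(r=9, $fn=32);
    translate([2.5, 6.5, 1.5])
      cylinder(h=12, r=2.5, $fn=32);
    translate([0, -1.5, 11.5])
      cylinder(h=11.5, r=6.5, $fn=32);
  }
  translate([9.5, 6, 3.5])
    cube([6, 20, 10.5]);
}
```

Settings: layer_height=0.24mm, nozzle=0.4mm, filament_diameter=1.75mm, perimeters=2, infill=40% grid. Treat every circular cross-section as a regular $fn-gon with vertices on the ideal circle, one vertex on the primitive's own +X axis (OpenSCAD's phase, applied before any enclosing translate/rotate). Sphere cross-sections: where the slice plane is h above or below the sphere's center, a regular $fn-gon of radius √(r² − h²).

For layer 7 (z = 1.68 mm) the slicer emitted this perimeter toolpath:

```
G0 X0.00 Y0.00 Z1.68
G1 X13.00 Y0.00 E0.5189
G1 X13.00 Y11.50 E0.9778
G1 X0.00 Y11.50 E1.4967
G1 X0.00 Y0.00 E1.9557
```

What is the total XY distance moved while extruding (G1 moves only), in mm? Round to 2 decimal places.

Sum the Euclidean lengths of each G1 segment: total = 49.00 mm.

49.00 mm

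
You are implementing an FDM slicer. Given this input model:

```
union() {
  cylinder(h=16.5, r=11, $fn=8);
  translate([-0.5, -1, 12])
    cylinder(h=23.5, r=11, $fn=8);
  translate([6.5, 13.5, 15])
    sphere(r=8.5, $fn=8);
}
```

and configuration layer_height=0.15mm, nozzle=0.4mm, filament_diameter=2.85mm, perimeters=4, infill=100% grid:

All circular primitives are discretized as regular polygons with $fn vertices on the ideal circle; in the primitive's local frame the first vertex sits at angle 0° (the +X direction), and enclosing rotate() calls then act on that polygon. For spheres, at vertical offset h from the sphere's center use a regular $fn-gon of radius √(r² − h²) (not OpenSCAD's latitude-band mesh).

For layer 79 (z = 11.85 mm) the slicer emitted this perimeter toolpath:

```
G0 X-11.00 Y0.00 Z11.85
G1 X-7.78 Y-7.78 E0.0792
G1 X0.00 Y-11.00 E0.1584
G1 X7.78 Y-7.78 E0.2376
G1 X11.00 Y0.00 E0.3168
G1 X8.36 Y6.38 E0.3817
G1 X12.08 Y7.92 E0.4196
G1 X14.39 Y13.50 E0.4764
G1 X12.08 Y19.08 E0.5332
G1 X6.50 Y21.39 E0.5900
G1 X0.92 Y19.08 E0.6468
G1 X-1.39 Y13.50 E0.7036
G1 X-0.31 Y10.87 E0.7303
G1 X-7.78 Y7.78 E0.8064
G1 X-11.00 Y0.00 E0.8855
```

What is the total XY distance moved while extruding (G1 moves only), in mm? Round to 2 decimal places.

94.15 mm

Sum the Euclidean lengths of each G1 segment: total = 94.15 mm.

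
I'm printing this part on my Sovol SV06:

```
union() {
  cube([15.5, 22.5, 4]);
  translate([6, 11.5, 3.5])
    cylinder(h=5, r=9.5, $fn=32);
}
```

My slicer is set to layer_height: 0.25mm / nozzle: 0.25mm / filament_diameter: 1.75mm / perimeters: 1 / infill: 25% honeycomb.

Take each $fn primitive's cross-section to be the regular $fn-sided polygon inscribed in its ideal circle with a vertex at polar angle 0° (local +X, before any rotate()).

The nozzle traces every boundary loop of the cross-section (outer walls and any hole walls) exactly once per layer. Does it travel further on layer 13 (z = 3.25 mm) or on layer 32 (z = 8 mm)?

layer 13 (z = 3.25 mm)

Layer 13 (z = 3.25): the cube is present — its section is the full 15.5×22.5 rectangle (perimeter 76.00 mm); the cylinder at (6, 11.5) is not intersected at this z (z outside [3.5, 8.5]); Taking the union: only the 15.5×22.5 cube is present, so the union is just that shape — boundary = 76.00 mm. So its perimeter = 76.00 mm. Layer 32 (z = 8): the cube is absent (z outside [0, 4]); the r=9.5 cylinder at (6, 11.5) gives a regular 32-gon of circumradius 9.5 (constant along its height) (perimeter = 2·32·9.500·sin(180°/32) = 59.59 mm); Combining (union): only the r=9.5 cylinder at (6, 11.5) is present, so the union is just that shape — boundary = 59.59 mm. So its perimeter = 59.59 mm. Layer 13 is larger (76.00 vs 59.59 mm).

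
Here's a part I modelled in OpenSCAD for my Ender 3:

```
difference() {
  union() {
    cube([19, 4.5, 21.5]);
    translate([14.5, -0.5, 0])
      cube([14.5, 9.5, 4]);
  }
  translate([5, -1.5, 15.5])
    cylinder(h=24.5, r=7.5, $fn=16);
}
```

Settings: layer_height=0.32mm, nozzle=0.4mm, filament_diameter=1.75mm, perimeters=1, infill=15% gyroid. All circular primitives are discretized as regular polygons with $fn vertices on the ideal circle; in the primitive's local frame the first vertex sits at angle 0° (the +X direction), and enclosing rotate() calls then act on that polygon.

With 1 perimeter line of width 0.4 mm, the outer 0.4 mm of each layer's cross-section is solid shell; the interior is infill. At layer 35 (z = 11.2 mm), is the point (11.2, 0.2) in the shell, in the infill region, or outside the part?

At z = 11.2 mm: the cube (footprint 19×4.5) is included at this height; the cube at (14.5, -0.5) does not reach this height (z outside [0, 4]); Combining (union): only the 19×4.5 cube is present, so the union is just that shape — 1 connected region; the cylinder at (5, -1.5) is not intersected at this z (z outside [15.5, 40]); After the difference (first − rest): none of the subtracted shapes is present at this height, so the result so far is unchanged — 1 connected region. Overall, the cross-section is a single solid region. The nearest boundary edge runs (0.00, 0.00)→(19.00, 0.00); distance from the point to it = 0.20 mm. The point is inside the cross-section, 0.20 mm from the nearest boundary — within the 0.4 mm shell band (1 × 0.4).

shell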